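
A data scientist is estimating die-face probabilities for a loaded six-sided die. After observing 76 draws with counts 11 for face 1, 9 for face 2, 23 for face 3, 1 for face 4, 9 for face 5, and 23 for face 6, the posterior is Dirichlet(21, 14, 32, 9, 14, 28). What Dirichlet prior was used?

For a Dirichlet(α) prior with multinomial counts c, the posterior is Dirichlet(α + c) componentwise.
Subtract each count from the matching posterior parameter: 21−11=10, 14−9=5, 32−23=9, 9−1=8, 14−9=5, 28−23=5.

Dirichlet(10, 5, 9, 8, 5, 5)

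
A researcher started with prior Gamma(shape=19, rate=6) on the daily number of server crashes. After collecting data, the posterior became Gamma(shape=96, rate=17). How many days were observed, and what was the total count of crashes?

n = 11 days with total 77 crashes

Gamma–Poisson conjugacy: posterior shape = α + Σxᵢ, posterior rate = β + n.
Matching: Σxᵢ = 96 − 19 = 77 and n = 17 − 6 = 11.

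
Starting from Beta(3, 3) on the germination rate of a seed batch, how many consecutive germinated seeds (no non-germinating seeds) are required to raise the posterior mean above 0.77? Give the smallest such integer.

After k germinated seeds and 0 non-germinating seeds the posterior is Beta(3+k, 3), with mean (3+k)/(3+3+k).
Set (3+k)/(6+k) > 0.77 and solve: k > (0.77·6 − 3)/(1 − 0.77) = 7.043.
The smallest integer exceeding 7.043 is 8, and checking k=8: (11)/(14) = 0.7857 > 0.77.

k = 8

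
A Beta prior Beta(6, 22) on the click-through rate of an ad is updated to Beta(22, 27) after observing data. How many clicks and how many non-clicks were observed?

16 clicks and 5 non-clicks

Under Beta–binomial conjugacy the posterior parameters are (α+s, β+f).
So s = 22 − 6 = 16 and f = 27 − 22 = 5.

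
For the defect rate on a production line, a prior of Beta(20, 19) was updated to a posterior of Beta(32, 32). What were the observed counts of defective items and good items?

12 defective items and 13 good items

Under Beta–binomial conjugacy the posterior parameters are (a+s, b+f).
So s = 32 − 20 = 12 and f = 32 − 19 = 13.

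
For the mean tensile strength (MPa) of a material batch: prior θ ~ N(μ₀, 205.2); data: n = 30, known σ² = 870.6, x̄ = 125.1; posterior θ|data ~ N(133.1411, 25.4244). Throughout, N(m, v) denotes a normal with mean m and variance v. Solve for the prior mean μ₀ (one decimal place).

The posterior mean is a precision-weighted average: μ_n = (τ₀μ₀ + τ_data·x̄)/(τ₀+τ_data), with τ₀=1/σ₀² and τ_data=n/σ².
Here τ₀ = 1/205.2 = 0.004873 and τ_data = 30/870.6 = 0.034459, so τ_n = 0.039332.
Rearranging for μ₀: μ₀ = (μ_n·τ_n − τ_data·x̄)/τ₀ = (133.1411·0.039332 − 0.034459·125.1) / 0.004873 = 0.925885/0.004873 ≈ 190.0.

μ₀ = 190.0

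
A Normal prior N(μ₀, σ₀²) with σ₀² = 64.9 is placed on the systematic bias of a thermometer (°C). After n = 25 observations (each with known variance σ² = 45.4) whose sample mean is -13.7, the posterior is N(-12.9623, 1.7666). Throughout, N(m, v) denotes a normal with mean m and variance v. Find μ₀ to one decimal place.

μ₀ = 13.4

With known observation variance, the Normal–Normal posterior has precision τ_n = τ₀ + n/σ² and mean μ_n = (τ₀μ₀ + (n/σ²)x̄)/τ_n.
Here τ₀ = 1/64.9 = 0.015408 and τ_data = 25/45.4 = 0.550661, so τ_n = 0.566069.
Rearranging for μ₀: μ₀ = (μ_n·τ_n − τ_data·x̄)/τ₀ = (-12.9623·0.566069 − 0.550661·-13.7) / 0.015408 = 0.206500/0.015408 ≈ 13.4.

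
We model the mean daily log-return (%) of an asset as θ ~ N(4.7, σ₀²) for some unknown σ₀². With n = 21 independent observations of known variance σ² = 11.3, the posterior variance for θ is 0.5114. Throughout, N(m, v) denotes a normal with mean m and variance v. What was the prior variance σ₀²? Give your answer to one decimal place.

σ₀² = 10.3

Posterior precision equals prior precision plus data precision: 1/σ_n² = 1/σ₀² + n/σ².
So 1/σ₀² = 1/0.5114 − 21/11.3 = 1.955417 − 1.858407 = 0.097010.
Hence σ₀² = 1/0.097010 ≈ 10.3.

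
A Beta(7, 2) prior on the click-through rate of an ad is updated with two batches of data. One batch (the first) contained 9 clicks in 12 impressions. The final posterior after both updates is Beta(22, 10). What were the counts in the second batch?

6 clicks and 5 non-clicks

Because Beta–binomial updating is additive in the counts, the combined data contributed (α_post−α_prior, β_post−β_prior) successes and failures.
Total across both batches: 22−7=15 clicks, 10−2=8 non-clicks.
Subtract the first batch: 15−9=6 clicks and 8−3=5 non-clicks.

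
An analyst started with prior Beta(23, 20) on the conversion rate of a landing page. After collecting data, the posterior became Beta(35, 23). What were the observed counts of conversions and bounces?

12 conversions and 3 bounces

Under Beta–binomial conjugacy the posterior parameters are (a+s, b+f).
So s = 35 − 23 = 12 and f = 23 − 20 = 3.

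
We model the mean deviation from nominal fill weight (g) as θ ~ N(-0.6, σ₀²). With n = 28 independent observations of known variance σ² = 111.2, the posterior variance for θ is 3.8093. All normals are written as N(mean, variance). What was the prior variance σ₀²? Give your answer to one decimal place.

σ₀² = 93.3

For the Normal–Normal model with known σ², precisions add: τ_n = τ₀ + n/σ².
So 1/σ₀² = 1/3.8093 − 28/111.2 = 0.262515 − 0.251799 = 0.010716.
Hence σ₀² = 1/0.010716 ≈ 93.3.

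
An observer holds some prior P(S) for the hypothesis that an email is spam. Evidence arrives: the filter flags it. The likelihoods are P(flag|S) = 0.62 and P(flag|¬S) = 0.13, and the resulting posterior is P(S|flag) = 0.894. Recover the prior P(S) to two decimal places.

P(S) = 0.64

In odds form, posterior odds = prior odds × likelihood ratio, so prior odds = posterior odds ÷ LR.
Posterior odds = 0.894/(1−0.894) = 8.4340. LR = 0.62/0.13 = 4.7692.
Prior odds = 8.4340/4.7692 = 1.7684, so P(S) = 1.7684/(1+1.7684) ≈ 0.64.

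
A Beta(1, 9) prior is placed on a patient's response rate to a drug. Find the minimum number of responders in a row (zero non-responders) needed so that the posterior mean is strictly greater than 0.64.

k = 16

After k responders and 0 non-responders the posterior is Beta(1+k, 9), with mean (1+k)/(1+9+k).
Set (1+k)/(10+k) > 0.64 and solve: k > (0.64·10 − 1)/(1 − 0.64) = 15.000.
The smallest integer exceeding 15.000 is 16.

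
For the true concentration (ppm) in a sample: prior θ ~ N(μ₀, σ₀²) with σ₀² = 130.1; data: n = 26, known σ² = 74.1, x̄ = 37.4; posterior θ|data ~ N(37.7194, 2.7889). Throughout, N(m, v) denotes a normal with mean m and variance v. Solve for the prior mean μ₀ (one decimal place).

The posterior mean is a precision-weighted average: μ_n = (τ₀μ₀ + τ_data·x̄)/(τ₀+τ_data), with τ₀=1/σ₀² and τ_data=n/σ².
Here τ₀ = 1/130.1 = 0.007686 and τ_data = 26/74.1 = 0.350877, so τ_n = 0.358563.
Rearranging for μ₀: μ₀ = (μ_n·τ_n − τ_data·x̄)/τ₀ = (37.7194·0.358563 − 0.350877·37.4) / 0.007686 = 0.401981/0.007686 ≈ 52.3.

μ₀ = 52.3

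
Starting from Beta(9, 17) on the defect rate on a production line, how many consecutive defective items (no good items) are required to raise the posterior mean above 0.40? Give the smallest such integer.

After k defective items and 0 good items the posterior is Beta(9+k, 17), with mean (9+k)/(9+17+k).
Set (9+k)/(26+k) > 0.40 and solve: k > (0.40·26 − 9)/(1 − 0.40) = 2.333.
The smallest integer exceeding 2.333 is 3.

k = 3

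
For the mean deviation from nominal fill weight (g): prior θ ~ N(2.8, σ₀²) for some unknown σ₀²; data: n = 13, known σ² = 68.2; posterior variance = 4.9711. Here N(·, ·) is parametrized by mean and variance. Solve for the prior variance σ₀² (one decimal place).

For the Normal–Normal model with known σ², precisions add: τ_n = τ₀ + n/σ².
So 1/σ₀² = 1/4.9711 − 13/68.2 = 0.201163 − 0.190616 = 0.010547.
Hence σ₀² = 1/0.010547 ≈ 94.8.

σ₀² = 94.8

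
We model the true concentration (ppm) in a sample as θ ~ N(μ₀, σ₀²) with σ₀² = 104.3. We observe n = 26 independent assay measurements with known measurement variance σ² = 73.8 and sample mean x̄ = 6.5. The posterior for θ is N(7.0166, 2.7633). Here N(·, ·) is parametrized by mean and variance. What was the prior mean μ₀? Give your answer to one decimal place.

μ₀ = 26.0

With known observation variance, the Normal–Normal posterior has precision τ_n = τ₀ + n/σ² and mean μ_n = (τ₀μ₀ + (n/σ²)x̄)/τ_n.
Here τ₀ = 1/104.3 = 0.009588 and τ_data = 26/73.8 = 0.352304, so τ_n = 0.361892.
Rearranging for μ₀: μ₀ = (μ_n·τ_n − τ_data·x̄)/τ₀ = (7.0166·0.361892 − 0.352304·6.5) / 0.009588 = 0.249275/0.009588 ≈ 26.0.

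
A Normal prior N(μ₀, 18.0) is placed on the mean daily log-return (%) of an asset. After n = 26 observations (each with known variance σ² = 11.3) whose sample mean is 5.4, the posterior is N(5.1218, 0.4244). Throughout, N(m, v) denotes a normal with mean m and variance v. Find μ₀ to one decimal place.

The posterior mean is a precision-weighted average: μ_n = (τ₀μ₀ + τ_data·x̄)/(τ₀+τ_data), with τ₀=1/σ₀² and τ_data=n/σ².
Here τ₀ = 1/18.0 = 0.055556 and τ_data = 26/11.3 = 2.300885, so τ_n = 2.356441.
Rearranging for μ₀: μ₀ = (μ_n·τ_n − τ_data·x̄)/τ₀ = (5.1218·2.356441 − 2.300885·5.4) / 0.055556 = -0.355559/0.055556 ≈ -6.4.

μ₀ = -6.4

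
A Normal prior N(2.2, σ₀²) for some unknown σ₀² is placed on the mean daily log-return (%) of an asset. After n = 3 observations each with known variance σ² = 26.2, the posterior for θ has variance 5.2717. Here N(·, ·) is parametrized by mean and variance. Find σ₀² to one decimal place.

Posterior precision equals prior precision plus data precision: 1/σ_n² = 1/σ₀² + n/σ².
So 1/σ₀² = 1/5.2717 − 3/26.2 = 0.189692 − 0.114504 = 0.075188.
Hence σ₀² = 1/0.075188 ≈ 13.3.

σ₀² = 13.3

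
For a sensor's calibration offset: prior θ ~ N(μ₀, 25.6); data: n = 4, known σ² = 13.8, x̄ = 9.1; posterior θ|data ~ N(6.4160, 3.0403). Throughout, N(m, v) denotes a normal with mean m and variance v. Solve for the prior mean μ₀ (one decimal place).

μ₀ = -13.5

The posterior mean is a precision-weighted average: μ_n = (τ₀μ₀ + τ_data·x̄)/(τ₀+τ_data), with τ₀=1/σ₀² and τ_data=n/σ².
Here τ₀ = 1/25.6 = 0.039062 and τ_data = 4/13.8 = 0.289855, so τ_n = 0.328917.
Rearranging for μ₀: μ₀ = (μ_n·τ_n − τ_data·x̄)/τ₀ = (6.4160·0.328917 − 0.289855·9.1) / 0.039062 = -0.527349/0.039062 ≈ -13.5.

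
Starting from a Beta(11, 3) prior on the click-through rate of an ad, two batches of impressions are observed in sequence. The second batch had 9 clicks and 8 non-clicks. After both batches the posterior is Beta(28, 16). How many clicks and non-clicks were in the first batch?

8 clicks and 5 non-clicks

Because Beta–binomial updating is additive in the counts, the combined data contributed (α_post−α_prior, β_post−β_prior) successes and failures.
Total across both batches: 28−11=17 clicks, 16−3=13 non-clicks.
Subtract the second batch: 17−9=8 clicks and 13−8=5 non-clicks.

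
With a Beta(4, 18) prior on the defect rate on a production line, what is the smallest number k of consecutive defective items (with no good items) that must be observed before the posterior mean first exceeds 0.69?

After k defective items and 0 good items the posterior is Beta(4+k, 18), with mean (4+k)/(4+18+k).
Set (4+k)/(22+k) > 0.69 and solve: k > (0.69·22 − 4)/(1 − 0.69) = 36.065.
The smallest integer exceeding 36.065 is 37, and checking k=37: (41)/(59) = 0.6949 > 0.69.

k = 37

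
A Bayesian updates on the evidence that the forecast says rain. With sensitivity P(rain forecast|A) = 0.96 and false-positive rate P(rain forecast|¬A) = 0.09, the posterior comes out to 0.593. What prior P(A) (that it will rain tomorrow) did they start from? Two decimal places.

Bayes' rule in odds form gives O(A|E) = O(A)·[P(E|A)/P(E|¬A)], hence O(A) = O(A|E)/LR.
Posterior odds = 0.593/(1−0.593) = 1.4570. LR = 0.96/0.09 = 10.6667.
Prior odds = 1.4570/10.6667 = 0.1366, so P(A) = 0.1366/(1+0.1366) ≈ 0.12.

P(A) = 0.12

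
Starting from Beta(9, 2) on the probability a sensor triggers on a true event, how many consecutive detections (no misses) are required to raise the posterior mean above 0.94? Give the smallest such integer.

k = 23

After k detections and 0 misses the posterior is Beta(9+k, 2), with mean (9+k)/(9+2+k).
Set (9+k)/(11+k) > 0.94 and solve: k > (0.94·11 − 9)/(1 − 0.94) = 22.333.
The smallest integer exceeding 22.333 is 23.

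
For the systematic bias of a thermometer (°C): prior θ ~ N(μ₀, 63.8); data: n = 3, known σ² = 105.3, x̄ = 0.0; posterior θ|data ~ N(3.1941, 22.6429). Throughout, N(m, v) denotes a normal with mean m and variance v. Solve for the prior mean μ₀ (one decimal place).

With known observation variance, the Normal–Normal posterior has precision τ_n = τ₀ + n/σ² and mean μ_n = (τ₀μ₀ + (n/σ²)x̄)/τ_n.
Here τ₀ = 1/63.8 = 0.015674 and τ_data = 3/105.3 = 0.028490, so τ_n = 0.044164.
Rearranging for μ₀: μ₀ = (μ_n·τ_n − τ_data·x̄)/τ₀ = (3.1941·0.044164 − 0.028490·0.0) / 0.015674 = 0.141064/0.015674 ≈ 9.0.

μ₀ = 9.0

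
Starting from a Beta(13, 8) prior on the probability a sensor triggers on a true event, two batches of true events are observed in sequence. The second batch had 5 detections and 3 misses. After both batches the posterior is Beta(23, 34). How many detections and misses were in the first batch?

5 detections and 23 misses

Because Beta–binomial updating is additive in the counts, the combined data contributed (α_post−α_prior, β_post−β_prior) successes and failures.
Total across both batches: 23−13=10 detections, 34−8=26 misses.
Subtract the second batch: 10−5=5 detections and 26−3=23 misses.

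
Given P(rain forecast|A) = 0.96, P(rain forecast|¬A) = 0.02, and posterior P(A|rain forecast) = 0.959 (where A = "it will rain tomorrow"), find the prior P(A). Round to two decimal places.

P(A) = 0.33

Bayes' rule in odds form gives O(A|E) = O(A)·[P(E|A)/P(E|¬A)], hence O(A) = O(A|E)/LR.
Posterior odds = 0.959/(1−0.959) = 23.3902. LR = 0.96/0.02 = 48.0000.
Prior odds = 23.3902/48.0000 = 0.4873, so P(A) = 0.4873/(1+0.4873) ≈ 0.33.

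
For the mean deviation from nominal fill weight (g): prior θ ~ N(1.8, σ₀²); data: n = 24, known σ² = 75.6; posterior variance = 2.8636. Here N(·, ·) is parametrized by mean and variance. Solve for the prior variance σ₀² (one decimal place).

Posterior precision equals prior precision plus data precision: 1/σ_n² = 1/σ₀² + n/σ².
So 1/σ₀² = 1/2.8636 − 24/75.6 = 0.349211 − 0.317460 = 0.031751.
Hence σ₀² = 1/0.031751 ≈ 31.5.

σ₀² = 31.5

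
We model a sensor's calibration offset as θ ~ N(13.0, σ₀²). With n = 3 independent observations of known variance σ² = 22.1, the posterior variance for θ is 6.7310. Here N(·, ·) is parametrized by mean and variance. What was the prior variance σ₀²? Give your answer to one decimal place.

For the Normal–Normal model with known σ², precisions add: τ_n = τ₀ + n/σ².
So 1/σ₀² = 1/6.7310 − 3/22.1 = 0.148566 − 0.135747 = 0.012819.
Hence σ₀² = 1/0.012819 ≈ 78.0.

σ₀² = 78.0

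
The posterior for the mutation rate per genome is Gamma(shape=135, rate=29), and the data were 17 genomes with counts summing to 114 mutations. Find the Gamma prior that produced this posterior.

Gamma–Poisson conjugacy: posterior shape = α + Σxᵢ, posterior rate = β + n.
So α = 135 − 114 = 21 and β = 29 − 17 = 12.

Gamma(shape=21, rate=12)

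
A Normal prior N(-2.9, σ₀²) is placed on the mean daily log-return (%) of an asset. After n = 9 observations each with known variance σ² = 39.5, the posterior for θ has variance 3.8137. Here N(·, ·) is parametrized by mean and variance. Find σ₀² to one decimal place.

For the Normal–Normal model with known σ², precisions add: τ_n = τ₀ + n/σ².
So 1/σ₀² = 1/3.8137 − 9/39.5 = 0.262213 − 0.227848 = 0.034365.
Hence σ₀² = 1/0.034365 ≈ 29.1.

σ₀² = 29.1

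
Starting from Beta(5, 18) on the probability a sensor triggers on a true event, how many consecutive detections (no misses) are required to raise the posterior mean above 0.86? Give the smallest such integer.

After k detections and 0 misses the posterior is Beta(5+k, 18), with mean (5+k)/(5+18+k).
Set (5+k)/(23+k) > 0.86 and solve: k > (0.86·23 − 5)/(1 − 0.86) = 105.571.
The smallest integer exceeding 105.571 is 106, and checking k=106: (111)/(129) = 0.8605 > 0.86.

k = 106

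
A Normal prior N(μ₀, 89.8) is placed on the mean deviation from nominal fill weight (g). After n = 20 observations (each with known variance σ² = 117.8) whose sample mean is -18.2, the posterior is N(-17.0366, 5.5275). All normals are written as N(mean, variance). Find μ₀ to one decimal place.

The posterior mean is a precision-weighted average: μ_n = (τ₀μ₀ + τ_data·x̄)/(τ₀+τ_data), with τ₀=1/σ₀² and τ_data=n/σ².
Here τ₀ = 1/89.8 = 0.011136 and τ_data = 20/117.8 = 0.169779, so τ_n = 0.180915.
Rearranging for μ₀: μ₀ = (μ_n·τ_n − τ_data·x̄)/τ₀ = (-17.0366·0.180915 − 0.169779·-18.2) / 0.011136 = 0.007801/0.011136 ≈ 0.7.

μ₀ = 0.7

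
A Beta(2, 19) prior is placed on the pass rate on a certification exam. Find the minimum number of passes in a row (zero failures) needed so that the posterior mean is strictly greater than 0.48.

After k passes and 0 failures the posterior is Beta(2+k, 19), with mean (2+k)/(2+19+k).
Set (2+k)/(21+k) > 0.48 and solve: k > (0.48·21 − 2)/(1 − 0.48) = 15.538.
The smallest integer exceeding 15.538 is 16, and checking k=16: (18)/(37) = 0.4865 > 0.48.

k = 16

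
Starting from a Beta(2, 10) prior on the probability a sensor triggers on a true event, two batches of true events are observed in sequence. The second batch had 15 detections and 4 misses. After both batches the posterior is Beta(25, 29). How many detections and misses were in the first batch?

8 detections and 15 misses

Because Beta–binomial updating is additive in the counts, the combined data contributed (α_post−α_prior, β_post−β_prior) successes and failures.
Total across both batches: 25−2=23 detections, 29−10=19 misses.
Subtract the second batch: 23−15=8 detections and 19−4=15 misses.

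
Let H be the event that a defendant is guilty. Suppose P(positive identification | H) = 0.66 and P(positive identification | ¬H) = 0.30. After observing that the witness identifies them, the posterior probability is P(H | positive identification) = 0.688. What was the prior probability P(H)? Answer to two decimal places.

P(H) = 0.50

In odds form, posterior odds = prior odds × likelihood ratio, so prior odds = posterior odds ÷ LR.
Posterior odds = 0.688/(1−0.688) = 2.2051. LR = 0.66/0.30 = 2.2000.
Prior odds = 2.2051/2.2000 = 1.0023, so P(H) = 1.0023/(1+1.0023) ≈ 0.50.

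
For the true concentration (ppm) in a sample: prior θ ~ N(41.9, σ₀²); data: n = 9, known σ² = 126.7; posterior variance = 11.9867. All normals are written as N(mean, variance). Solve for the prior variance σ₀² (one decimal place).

σ₀² = 80.7

For the Normal–Normal model with known σ², precisions add: τ_n = τ₀ + n/σ².
So 1/σ₀² = 1/11.9867 − 9/126.7 = 0.083426 − 0.071034 = 0.012392.
Hence σ₀² = 1/0.012392 ≈ 80.7.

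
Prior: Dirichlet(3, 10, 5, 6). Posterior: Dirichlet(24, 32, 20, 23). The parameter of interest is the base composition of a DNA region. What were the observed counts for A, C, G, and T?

counts (21, 22, 15, 17)

For a Dirichlet(α) prior with multinomial counts c, the posterior is Dirichlet(α + c) componentwise.
Counts are posterior − prior componentwise: 24−3=21, 32−10=22, 20−5=15, 23−6=17.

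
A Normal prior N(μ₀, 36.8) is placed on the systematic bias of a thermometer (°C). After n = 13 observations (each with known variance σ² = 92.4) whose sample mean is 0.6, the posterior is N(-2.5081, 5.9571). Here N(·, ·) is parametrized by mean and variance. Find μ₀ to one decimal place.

μ₀ = -18.6

The posterior mean is a precision-weighted average: μ_n = (τ₀μ₀ + τ_data·x̄)/(τ₀+τ_data), with τ₀=1/σ₀² and τ_data=n/σ².
Here τ₀ = 1/36.8 = 0.027174 and τ_data = 13/92.4 = 0.140693, so τ_n = 0.167867.
Rearranging for μ₀: μ₀ = (μ_n·τ_n − τ_data·x̄)/τ₀ = (-2.5081·0.167867 − 0.140693·0.6) / 0.027174 = -0.505443/0.027174 ≈ -18.6.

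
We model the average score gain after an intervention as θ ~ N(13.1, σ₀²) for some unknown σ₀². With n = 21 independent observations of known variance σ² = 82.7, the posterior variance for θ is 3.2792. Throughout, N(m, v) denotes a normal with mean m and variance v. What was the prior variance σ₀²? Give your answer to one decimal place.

For the Normal–Normal model with known σ², precisions add: τ_n = τ₀ + n/σ².
So 1/σ₀² = 1/3.2792 − 21/82.7 = 0.304952 − 0.253930 = 0.051022.
Hence σ₀² = 1/0.051022 ≈ 19.6.

σ₀² = 19.6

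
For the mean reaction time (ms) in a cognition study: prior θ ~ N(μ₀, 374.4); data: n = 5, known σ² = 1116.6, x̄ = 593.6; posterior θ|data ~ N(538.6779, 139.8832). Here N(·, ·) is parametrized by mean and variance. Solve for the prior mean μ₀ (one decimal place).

With known observation variance, the Normal–Normal posterior has precision τ_n = τ₀ + n/σ² and mean μ_n = (τ₀μ₀ + (n/σ²)x̄)/τ_n.
Here τ₀ = 1/374.4 = 0.002671 and τ_data = 5/1116.6 = 0.004478, so τ_n = 0.007149.
Rearranging for μ₀: μ₀ = (μ_n·τ_n − τ_data·x̄)/τ₀ = (538.6779·0.007149 − 0.004478·593.6) / 0.002671 = 1.192868/0.002671 ≈ 446.6.

μ₀ = 446.6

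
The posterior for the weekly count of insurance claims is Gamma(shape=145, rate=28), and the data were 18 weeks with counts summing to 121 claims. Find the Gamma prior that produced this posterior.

Gamma(shape=24, rate=10)

Gamma–Poisson conjugacy: posterior shape = α + Σxᵢ, posterior rate = β + n.
So α = 145 − 121 = 24 and β = 28 − 18 = 10.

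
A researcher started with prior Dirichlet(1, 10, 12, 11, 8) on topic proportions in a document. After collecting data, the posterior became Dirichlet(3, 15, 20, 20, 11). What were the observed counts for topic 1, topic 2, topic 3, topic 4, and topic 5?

counts (2, 5, 8, 9, 3)

For a Dirichlet(α) prior with multinomial counts c, the posterior is Dirichlet(α + c) componentwise.
Counts are posterior − prior componentwise: 3−1=2, 15−10=5, 20−12=8, 20−11=9, 11−8=3.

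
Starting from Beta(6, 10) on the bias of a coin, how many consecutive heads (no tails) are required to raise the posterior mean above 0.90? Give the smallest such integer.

k = 85

After k heads and 0 tails the posterior is Beta(6+k, 10), with mean (6+k)/(6+10+k).
Set (6+k)/(16+k) > 0.90 and solve: k > (0.90·16 − 6)/(1 − 0.90) = 84.000.
The smallest integer exceeding 84.000 is 85.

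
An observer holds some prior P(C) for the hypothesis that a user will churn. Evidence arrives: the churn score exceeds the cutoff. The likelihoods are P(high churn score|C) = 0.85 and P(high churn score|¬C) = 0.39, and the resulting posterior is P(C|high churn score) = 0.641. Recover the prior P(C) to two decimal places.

Bayes' rule in odds form gives O(C|E) = O(C)·[P(E|C)/P(E|¬C)], hence O(C) = O(C|E)/LR.
Posterior odds = 0.641/(1−0.641) = 1.7855. LR = 0.85/0.39 = 2.1795.
Prior odds = 1.7855/2.1795 = 0.8192, so P(C) = 0.8192/(1+0.8192) ≈ 0.45.

P(C) = 0.45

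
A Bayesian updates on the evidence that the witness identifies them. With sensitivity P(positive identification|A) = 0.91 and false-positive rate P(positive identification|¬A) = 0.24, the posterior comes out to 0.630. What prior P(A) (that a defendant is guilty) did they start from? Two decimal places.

P(A) = 0.31

In odds form, posterior odds = prior odds × likelihood ratio, so prior odds = posterior odds ÷ LR.
Posterior odds = 0.630/(1−0.630) = 1.7027. LR = 0.91/0.24 = 3.7917.
Prior odds = 1.7027/3.7917 = 0.4491, so P(A) = 0.4491/(1+0.4491) ≈ 0.31.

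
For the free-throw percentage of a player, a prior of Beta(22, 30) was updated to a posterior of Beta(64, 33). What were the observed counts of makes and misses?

Beta is conjugate to the binomial likelihood: posterior = Beta(a+s, b+f).
Match parameters: s=64−22=42, f=33−30=3.

42 makes and 3 misses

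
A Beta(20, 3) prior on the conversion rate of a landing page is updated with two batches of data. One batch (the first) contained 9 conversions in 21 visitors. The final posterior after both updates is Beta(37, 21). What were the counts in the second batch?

Because Beta–binomial updating is additive in the counts, the combined data contributed (α_post−α_prior, β_post−β_prior) successes and failures.
Total across both batches: 37−20=17 conversions, 21−3=18 bounces.
Subtract the first batch: 17−9=8 conversions and 18−12=6 bounces.

8 conversions and 6 bounces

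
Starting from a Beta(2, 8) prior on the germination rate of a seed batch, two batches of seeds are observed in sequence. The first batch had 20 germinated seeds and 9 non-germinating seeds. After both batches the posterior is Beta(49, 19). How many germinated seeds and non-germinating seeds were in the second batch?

27 germinated seeds and 2 non-germinating seeds

Because Beta–binomial updating is additive in the counts, the combined data contributed (α_post−α_prior, β_post−β_prior) successes and failures.
Total across both batches: 49−2=47 germinated seeds, 19−8=11 non-germinating seeds.
Subtract the first batch: 47−20=27 germinated seeds and 11−9=2 non-germinating seeds.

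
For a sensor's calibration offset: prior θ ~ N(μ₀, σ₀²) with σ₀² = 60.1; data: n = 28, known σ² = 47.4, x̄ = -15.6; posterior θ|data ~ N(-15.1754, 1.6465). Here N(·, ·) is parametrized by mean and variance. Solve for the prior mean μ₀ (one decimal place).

μ₀ = -0.1

With known observation variance, the Normal–Normal posterior has precision τ_n = τ₀ + n/σ² and mean μ_n = (τ₀μ₀ + (n/σ²)x̄)/τ_n.
Here τ₀ = 1/60.1 = 0.016639 and τ_data = 28/47.4 = 0.590717, so τ_n = 0.607356.
Rearranging for μ₀: μ₀ = (μ_n·τ_n − τ_data·x̄)/τ₀ = (-15.1754·0.607356 − 0.590717·-15.6) / 0.016639 = -0.001685/0.016639 ≈ -0.1.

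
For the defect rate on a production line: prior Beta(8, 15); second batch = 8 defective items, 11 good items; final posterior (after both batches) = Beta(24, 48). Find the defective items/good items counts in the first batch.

Sequential conjugate updates are equivalent to a single update on the pooled data, so total successes = posterior α − prior α and total failures = posterior β − prior β.
Total across both batches: 24−8=16 defective items, 48−15=33 good items.
Subtract the second batch: 16−8=8 defective items and 33−11=22 good items.

8 defective items and 22 good items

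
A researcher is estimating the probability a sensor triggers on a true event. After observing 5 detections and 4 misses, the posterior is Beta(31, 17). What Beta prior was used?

Under Beta–binomial conjugacy the posterior parameters are (a+s, b+f).
So a = 31 − 5 = 26 and b = 17 − 4 = 13.

Beta(26, 13)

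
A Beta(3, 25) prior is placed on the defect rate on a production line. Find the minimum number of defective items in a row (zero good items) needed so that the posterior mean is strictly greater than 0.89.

k = 200

After k defective items and 0 good items the posterior is Beta(3+k, 25), with mean (3+k)/(3+25+k).
Set (3+k)/(28+k) > 0.89 and solve: k > (0.89·28 − 3)/(1 − 0.89) = 199.273.
The smallest integer exceeding 199.273 is 200.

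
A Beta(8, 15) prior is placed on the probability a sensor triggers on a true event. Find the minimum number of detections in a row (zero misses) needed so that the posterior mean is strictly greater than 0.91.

After k detections and 0 misses the posterior is Beta(8+k, 15), with mean (8+k)/(8+15+k).
Set (8+k)/(23+k) > 0.91 and solve: k > (0.91·23 − 8)/(1 − 0.91) = 143.667.
The smallest integer exceeding 143.667 is 144, and checking k=144: (152)/(167) = 0.9102 > 0.91.

k = 144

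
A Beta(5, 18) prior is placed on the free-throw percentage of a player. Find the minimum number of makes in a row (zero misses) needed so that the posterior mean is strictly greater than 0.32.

k = 4

After k makes and 0 misses the posterior is Beta(5+k, 18), with mean (5+k)/(5+18+k).
Set (5+k)/(23+k) > 0.32 and solve: k > (0.32·23 − 5)/(1 − 0.32) = 3.471.
The smallest integer exceeding 3.471 is 4.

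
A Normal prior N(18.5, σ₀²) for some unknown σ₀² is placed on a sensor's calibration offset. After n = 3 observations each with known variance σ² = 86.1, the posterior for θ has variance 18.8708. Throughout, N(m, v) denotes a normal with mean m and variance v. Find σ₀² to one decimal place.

Posterior precision equals prior precision plus data precision: 1/σ_n² = 1/σ₀² + n/σ².
So 1/σ₀² = 1/18.8708 − 3/86.1 = 0.052992 − 0.034843 = 0.018149.
Hence σ₀² = 1/0.018149 ≈ 55.1.

σ₀² = 55.1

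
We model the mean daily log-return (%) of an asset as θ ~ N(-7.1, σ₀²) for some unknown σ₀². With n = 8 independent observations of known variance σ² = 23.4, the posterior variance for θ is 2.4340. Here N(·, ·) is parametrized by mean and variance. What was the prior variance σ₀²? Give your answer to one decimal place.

For the Normal–Normal model with known σ², precisions add: τ_n = τ₀ + n/σ².
So 1/σ₀² = 1/2.4340 − 8/23.4 = 0.410846 − 0.341880 = 0.068966.
Hence σ₀² = 1/0.068966 ≈ 14.5.

σ₀² = 14.5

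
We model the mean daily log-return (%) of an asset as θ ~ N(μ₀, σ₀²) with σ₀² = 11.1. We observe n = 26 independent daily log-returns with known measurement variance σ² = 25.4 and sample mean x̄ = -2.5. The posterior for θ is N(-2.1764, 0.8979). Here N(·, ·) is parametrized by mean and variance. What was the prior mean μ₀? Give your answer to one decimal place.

μ₀ = 1.5

With known observation variance, the Normal–Normal posterior has precision τ_n = τ₀ + n/σ² and mean μ_n = (τ₀μ₀ + (n/σ²)x̄)/τ_n.
Here τ₀ = 1/11.1 = 0.090090 and τ_data = 26/25.4 = 1.023622, so τ_n = 1.113712.
Rearranging for μ₀: μ₀ = (μ_n·τ_n − τ_data·x̄)/τ₀ = (-2.1764·1.113712 − 1.023622·-2.5) / 0.090090 = 0.135172/0.090090 ≈ 1.5.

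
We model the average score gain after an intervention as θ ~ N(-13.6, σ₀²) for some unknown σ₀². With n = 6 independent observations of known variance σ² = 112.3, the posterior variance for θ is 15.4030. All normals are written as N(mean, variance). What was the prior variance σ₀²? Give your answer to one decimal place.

For the Normal–Normal model with known σ², precisions add: τ_n = τ₀ + n/σ².
So 1/σ₀² = 1/15.4030 − 6/112.3 = 0.064922 − 0.053428 = 0.011494.
Hence σ₀² = 1/0.011494 ≈ 87.0.

σ₀² = 87.0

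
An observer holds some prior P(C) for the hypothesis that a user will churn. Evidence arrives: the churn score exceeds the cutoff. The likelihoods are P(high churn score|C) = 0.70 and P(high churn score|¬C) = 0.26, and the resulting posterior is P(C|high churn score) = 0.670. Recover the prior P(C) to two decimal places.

P(C) = 0.43

Bayes' rule in odds form gives O(C|E) = O(C)·[P(E|C)/P(E|¬C)], hence O(C) = O(C|E)/LR.
Posterior odds = 0.670/(1−0.670) = 2.0303. LR = 0.70/0.26 = 2.6923.
Prior odds = 2.0303/2.6923 = 0.7541, so P(C) = 0.7541/(1+0.7541) ≈ 0.43.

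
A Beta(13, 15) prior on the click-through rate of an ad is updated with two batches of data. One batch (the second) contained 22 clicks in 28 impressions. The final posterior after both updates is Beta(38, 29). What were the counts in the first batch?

3 clicks and 8 non-clicks

Sequential conjugate updates are equivalent to a single update on the pooled data, so total successes = posterior α − prior α and total failures = posterior β − prior β.
Total across both batches: 38−13=25 clicks, 29−15=14 non-clicks.
Subtract the second batch: 25−22=3 clicks and 14−6=8 non-clicks.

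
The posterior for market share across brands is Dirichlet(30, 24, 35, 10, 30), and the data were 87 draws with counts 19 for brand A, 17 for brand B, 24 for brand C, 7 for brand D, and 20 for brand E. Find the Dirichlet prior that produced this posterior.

Dirichlet(11, 7, 11, 3, 10)

For a Dirichlet(α) prior with multinomial counts c, the posterior is Dirichlet(α + c) componentwise.
Subtract each count from the matching posterior parameter: 30−19=11, 24−17=7, 35−24=11, 10−7=3, 30−20=10.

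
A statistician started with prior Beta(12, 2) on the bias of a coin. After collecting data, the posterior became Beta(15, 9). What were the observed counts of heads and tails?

A Beta(a, b) prior with s successes and f failures in binomial data gives a Beta(a+s, b+f) posterior.
So s = 15 − 12 = 3 and f = 9 − 2 = 7.

3 heads and 7 tails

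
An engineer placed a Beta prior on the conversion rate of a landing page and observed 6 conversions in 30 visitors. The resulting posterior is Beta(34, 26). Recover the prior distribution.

Beta is conjugate to the binomial likelihood: posterior = Beta(α+s, β+f).
Subtract the data counts: 34−6=28, 26−24=2.

Beta(28, 2)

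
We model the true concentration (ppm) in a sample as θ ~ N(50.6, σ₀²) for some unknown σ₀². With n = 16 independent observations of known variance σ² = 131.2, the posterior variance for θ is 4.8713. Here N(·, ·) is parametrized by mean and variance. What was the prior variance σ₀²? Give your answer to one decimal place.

σ₀² = 12.0

For the Normal–Normal model with known σ², precisions add: τ_n = τ₀ + n/σ².
So 1/σ₀² = 1/4.8713 − 16/131.2 = 0.205284 − 0.121951 = 0.083333.
Hence σ₀² = 1/0.083333 ≈ 12.0.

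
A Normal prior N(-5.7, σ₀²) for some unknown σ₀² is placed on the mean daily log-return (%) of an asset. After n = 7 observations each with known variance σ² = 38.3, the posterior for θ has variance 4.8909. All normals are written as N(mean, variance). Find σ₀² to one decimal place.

For the Normal–Normal model with known σ², precisions add: τ_n = τ₀ + n/σ².
So 1/σ₀² = 1/4.8909 − 7/38.3 = 0.204461 − 0.182768 = 0.021693.
Hence σ₀² = 1/0.021693 ≈ 46.1.

σ₀² = 46.1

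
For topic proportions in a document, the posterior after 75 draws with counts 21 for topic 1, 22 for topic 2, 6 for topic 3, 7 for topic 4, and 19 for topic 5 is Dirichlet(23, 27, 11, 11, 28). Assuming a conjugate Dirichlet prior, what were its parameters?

For a Dirichlet(α) prior with multinomial counts c, the posterior is Dirichlet(α + c) componentwise.
Subtract each count from the matching posterior parameter: 23−21=2, 27−22=5, 11−6=5, 11−7=4, 28−19=9.

Dirichlet(2, 5, 5, 4, 9)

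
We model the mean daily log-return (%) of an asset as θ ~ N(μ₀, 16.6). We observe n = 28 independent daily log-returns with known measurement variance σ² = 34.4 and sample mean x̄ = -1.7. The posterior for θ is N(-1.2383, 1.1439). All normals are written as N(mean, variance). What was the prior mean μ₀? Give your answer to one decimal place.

μ₀ = 5.0

The posterior mean is a precision-weighted average: μ_n = (τ₀μ₀ + τ_data·x̄)/(τ₀+τ_data), with τ₀=1/σ₀² and τ_data=n/σ².
Here τ₀ = 1/16.6 = 0.060241 and τ_data = 28/34.4 = 0.813953, so τ_n = 0.874194.
Rearranging for μ₀: μ₀ = (μ_n·τ_n − τ_data·x̄)/τ₀ = (-1.2383·0.874194 − 0.813953·-1.7) / 0.060241 = 0.301206/0.060241 ≈ 5.0.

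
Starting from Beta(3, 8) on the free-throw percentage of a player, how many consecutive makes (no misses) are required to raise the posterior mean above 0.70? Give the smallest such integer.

k = 16

After k makes and 0 misses the posterior is Beta(3+k, 8), with mean (3+k)/(3+8+k).
Set (3+k)/(11+k) > 0.70 and solve: k > (0.70·11 − 3)/(1 − 0.70) = 15.667.
The smallest integer exceeding 15.667 is 16, and checking k=16: (19)/(27) = 0.7037 > 0.70.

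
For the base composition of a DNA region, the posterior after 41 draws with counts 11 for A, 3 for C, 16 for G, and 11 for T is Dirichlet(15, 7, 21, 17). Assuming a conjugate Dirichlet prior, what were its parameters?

Dirichlet(4, 4, 5, 6)

For a Dirichlet(α) prior with multinomial counts c, the posterior is Dirichlet(α + c) componentwise.
Subtract each count from the matching posterior parameter: 15−11=4, 7−3=4, 21−16=5, 17−11=6.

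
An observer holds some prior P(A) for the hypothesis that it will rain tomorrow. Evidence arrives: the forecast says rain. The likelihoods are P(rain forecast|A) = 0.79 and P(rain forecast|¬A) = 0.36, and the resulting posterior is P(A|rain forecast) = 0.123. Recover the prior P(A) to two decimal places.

Bayes' rule in odds form gives O(A|E) = O(A)·[P(E|A)/P(E|¬A)], hence O(A) = O(A|E)/LR.
Posterior odds = 0.123/(1−0.123) = 0.1403. LR = 0.79/0.36 = 2.1944.
Prior odds = 0.1403/2.1944 = 0.0639, so P(A) = 0.0639/(1+0.0639) ≈ 0.06.

P(A) = 0.06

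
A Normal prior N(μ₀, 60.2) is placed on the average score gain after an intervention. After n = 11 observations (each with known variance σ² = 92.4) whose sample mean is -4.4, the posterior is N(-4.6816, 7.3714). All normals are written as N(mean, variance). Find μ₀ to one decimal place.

With known observation variance, the Normal–Normal posterior has precision τ_n = τ₀ + n/σ² and mean μ_n = (τ₀μ₀ + (n/σ²)x̄)/τ_n.
Here τ₀ = 1/60.2 = 0.016611 and τ_data = 11/92.4 = 0.119048, so τ_n = 0.135659.
Rearranging for μ₀: μ₀ = (μ_n·τ_n − τ_data·x̄)/τ₀ = (-4.6816·0.135659 − 0.119048·-4.4) / 0.016611 = -0.111290/0.016611 ≈ -6.7.

μ₀ = -6.7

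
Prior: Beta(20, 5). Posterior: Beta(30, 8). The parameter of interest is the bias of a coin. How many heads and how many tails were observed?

Beta is conjugate to the binomial likelihood: posterior = Beta(α+s, β+f).
Match parameters: s=30−20=10, f=8−5=3.

10 heads and 3 tails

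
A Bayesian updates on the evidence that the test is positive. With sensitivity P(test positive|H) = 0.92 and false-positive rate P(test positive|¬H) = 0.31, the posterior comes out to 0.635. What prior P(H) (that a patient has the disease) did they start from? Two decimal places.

In odds form, posterior odds = prior odds × likelihood ratio, so prior odds = posterior odds ÷ LR.
Posterior odds = 0.635/(1−0.635) = 1.7397. LR = 0.92/0.31 = 2.9677.
Prior odds = 1.7397/2.9677 = 0.5862, so P(H) = 0.5862/(1+0.5862) ≈ 0.37.

P(H) = 0.37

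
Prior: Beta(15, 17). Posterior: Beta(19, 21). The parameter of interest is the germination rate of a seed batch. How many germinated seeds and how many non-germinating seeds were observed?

4 germinated seeds and 4 non-germinating seeds

A Beta(α, β) prior with s successes and f failures in binomial data gives a Beta(α+s, β+f) posterior.
So s = 19 − 15 = 4 and f = 21 − 17 = 4.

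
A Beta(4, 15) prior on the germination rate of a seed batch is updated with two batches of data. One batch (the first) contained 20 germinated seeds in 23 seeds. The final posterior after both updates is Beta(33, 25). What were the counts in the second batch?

Because Beta–binomial updating is additive in the counts, the combined data contributed (α_post−α_prior, β_post−β_prior) successes and failures.
Total across both batches: 33−4=29 germinated seeds, 25−15=10 non-germinating seeds.
Subtract the first batch: 29−20=9 germinated seeds and 10−3=7 non-germinating seeds.

9 germinated seeds and 7 non-germinating seeds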